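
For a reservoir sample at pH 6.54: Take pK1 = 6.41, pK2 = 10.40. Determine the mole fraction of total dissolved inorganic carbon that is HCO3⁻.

α₁ = 1 / (1 + [H⁺]/K1 + K2/[H⁺]) = 1 / (1 + 10^-0.13 + 10^-3.86)
   = 1 / (1 + 0.74131 + 0.00013804) = 1/1.7414 = 0.5742

α₁ = 0.574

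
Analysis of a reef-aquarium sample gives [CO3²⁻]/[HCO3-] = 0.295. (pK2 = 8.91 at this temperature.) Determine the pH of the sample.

From K2 = [H⁺][CO3²⁻]/[HCO3-]:  pH = pK2 + log₁₀([CO3²⁻]/[HCO3-])
log₁₀(0.295) = -0.530
pH = 8.91 + (-0.530) = 8.38

pH = 8.38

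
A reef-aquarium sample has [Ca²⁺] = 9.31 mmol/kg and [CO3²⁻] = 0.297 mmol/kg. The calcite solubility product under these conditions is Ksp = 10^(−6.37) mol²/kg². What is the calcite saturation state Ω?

Ksp = 10^(−6.37) = 4.266×10^-7
Ω = [Ca²⁺][CO3²⁻]/Ksp = (9.31×10^-3)(0.297×10^-3) / 4.266×10^-7 = 6.48

Ω = 6.48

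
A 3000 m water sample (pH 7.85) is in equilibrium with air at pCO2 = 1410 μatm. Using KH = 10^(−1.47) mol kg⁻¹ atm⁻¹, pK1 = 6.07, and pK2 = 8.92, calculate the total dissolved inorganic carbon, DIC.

DIC = 3.17 mmol/kg

[CO2*] = KH · pCO2 = 10^(−1.47) × 1410×10^-6 = 4.778×10^-5 mol/kg
α₀ = 1/(1 + K1/[H⁺] + K1K2/[H⁺]²) = 1/(1 + 10^+1.78 + 10^+0.71) = 0.01506
DIC = [CO2*]/α₀ = 4.778×10^-5 / 0.01506 = 3.17 mmol/kg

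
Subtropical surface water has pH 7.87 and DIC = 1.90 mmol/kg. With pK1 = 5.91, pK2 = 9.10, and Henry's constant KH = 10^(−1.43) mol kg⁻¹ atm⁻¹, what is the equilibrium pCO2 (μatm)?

pCO2 = 524 μatm

α₀ = 1 / (1 + K1/[H⁺] + K1K2/[H⁺]²) = 1 / (1 + 10^+1.96 + 10^+0.73)
   = 1 / (1 + 91.201 + 5.3703) = 1/97.571 = 0.01025
[CO2*] = α₀ × DIC = 0.01025 × 1.90 = 0.01947 mmol/kg = 19.47 μmol/kg
pCO2 = [CO2*]/KH = 1.947×10^-5 / 3.715×10^-2 = 524 μatm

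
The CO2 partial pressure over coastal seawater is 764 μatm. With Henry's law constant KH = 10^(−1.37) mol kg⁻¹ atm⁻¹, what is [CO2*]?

KH = 10^(−1.37) = 4.266×10^-2 mol kg⁻¹ atm⁻¹
[CO2*] = KH · pCO2 = 4.266×10^-2 × 764×10^-6 atm = 3.26×10^-5 mol/kg

[CO2*] = 32.6 μmol/kg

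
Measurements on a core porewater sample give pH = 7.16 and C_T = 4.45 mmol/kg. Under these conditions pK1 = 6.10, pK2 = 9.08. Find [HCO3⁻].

[HCO3⁻] = 4.05 mmol/kg

α₁ = 1 / (1 + [H⁺]/K1 + K2/[H⁺]) = 1 / (1 + 10^-1.06 + 10^-1.92)
   = 1 / (1 + 0.087096 + 0.012023) = 1/1.0991 = 0.9098
[HCO3⁻] = α₁ × DIC = 0.9098 × 4.45 = 4.05 mmol/kg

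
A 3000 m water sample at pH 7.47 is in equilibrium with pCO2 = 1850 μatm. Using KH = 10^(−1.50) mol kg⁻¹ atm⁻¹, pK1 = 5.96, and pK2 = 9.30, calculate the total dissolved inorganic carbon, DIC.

DIC = 1.98 mmol/kg

[CO2*] = KH · pCO2 = 10^(−1.50) × 1850×10^-6 = 5.850×10^-5 mol/kg
α₀ = 1/(1 + K1/[H⁺] + K1K2/[H⁺]²) = 1/(1 + 10^+1.51 + 10^-0.32) = 0.02955
DIC = [CO2*]/α₀ = 5.850×10^-5 / 0.02955 = 1.98 mmol/kg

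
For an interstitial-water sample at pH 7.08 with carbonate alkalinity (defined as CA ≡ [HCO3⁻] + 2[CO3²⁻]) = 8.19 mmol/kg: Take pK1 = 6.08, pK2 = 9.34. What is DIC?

CA = [HCO3⁻] + 2[CO3²⁻] = (α₁ + 2α₂)·DIC
At pH 7.08: [H⁺]/K1 = 10^-1.00 = 0.10000, K2/[H⁺] = 10^-2.26 = 0.0054954
α₁ = 1/(1 + 0.10000 + 0.0054954) = 1/1.1055 = 0.9046; α₂ = α₁·K2/[H⁺] = 0.004971
α₁ + 2α₂ = 0.9145
DIC = CA / (α₁ + 2α₂) = 8.19 / 0.9145 = 8.96 mmol/kg

DIC = 8.96 mmol/kg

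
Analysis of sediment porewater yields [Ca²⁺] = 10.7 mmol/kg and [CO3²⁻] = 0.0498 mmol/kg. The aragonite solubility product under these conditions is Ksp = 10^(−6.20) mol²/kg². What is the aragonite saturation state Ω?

Ω = 0.845

Ksp = 10^(−6.20) = 6.310×10^-7
Ω = [Ca²⁺][CO3²⁻]/Ksp = (10.7×10^-3)(0.0498×10^-3) / 6.310×10^-7 = 0.845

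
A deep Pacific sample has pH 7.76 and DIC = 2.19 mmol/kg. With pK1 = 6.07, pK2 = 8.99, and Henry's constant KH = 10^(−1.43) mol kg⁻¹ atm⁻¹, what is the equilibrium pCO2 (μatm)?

pCO2 = 1120 μatm

α₀ = 1 / (1 + K1/[H⁺] + K1K2/[H⁺]²) = 1 / (1 + 10^+1.69 + 10^+0.46)
   = 1 / (1 + 48.978 + 2.8840) = 1/52.862 = 0.01892
[CO2*] = α₀ × DIC = 0.01892 × 2.19 = 0.04143 mmol/kg
pCO2 = [CO2*]/KH = 4.143×10^-5 / 3.715×10^-2 = 1120 μatm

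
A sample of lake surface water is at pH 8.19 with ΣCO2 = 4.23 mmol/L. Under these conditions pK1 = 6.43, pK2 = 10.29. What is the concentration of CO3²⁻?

[CO3²⁻] = 0.0328 mmol/L

α₂ = 1 / (1 + [H⁺]/K2 + [H⁺]²/(K1K2)) = 1 / (1 + 10^+2.10 + 10^+0.34)
   = 1 / (1 + 125.89 + 2.1878) = 1/129.08 = 0.007747
[CO3²⁻] = α₂ × DIC = 0.007747 × 4.23 = 0.0328 mmol/L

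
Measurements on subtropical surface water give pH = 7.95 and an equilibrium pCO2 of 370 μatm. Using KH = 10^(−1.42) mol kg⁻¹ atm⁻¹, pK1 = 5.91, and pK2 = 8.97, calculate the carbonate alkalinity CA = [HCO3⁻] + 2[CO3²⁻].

[CO2*] = KH · pCO2 = 10^(−1.42) × 370×10^-6 = 1.407×10^-5 mol/kg
α₀ = 1/(1 + K1/[H⁺] + K1K2/[H⁺]²) = 1/(1 + 10^+2.04 + 10^+1.02) = 0.008256
DIC = [CO2*]/α₀ = 1.407×10^-5 / 0.008256 = 1.704 mmol/kg
CA = (α₁ + 2α₂)·DIC = (0.9053 + 2×0.08645) × 1.704 = 1.84 mmol/kg

CA = 1.84 mmol/kg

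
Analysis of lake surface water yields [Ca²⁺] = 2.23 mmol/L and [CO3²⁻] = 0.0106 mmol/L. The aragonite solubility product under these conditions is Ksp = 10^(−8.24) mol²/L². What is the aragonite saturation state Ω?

Ksp = 10^(−8.24) = 5.754×10^-9
Ω = [Ca²⁺][CO3²⁻]/Ksp = (2.23×10^-3)(0.0106×10^-3) / 5.754×10^-9 = 4.11

Ω = 4.11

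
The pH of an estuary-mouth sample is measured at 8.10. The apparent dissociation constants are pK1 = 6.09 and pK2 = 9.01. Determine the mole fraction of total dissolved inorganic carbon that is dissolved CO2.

α₀ = 0.00863

α₀ = 1 / (1 + K1/[H⁺] + K1K2/[H⁺]²) = 1 / (1 + 10^+2.01 + 10^+1.10)
   = 1 / (1 + 102.33 + 12.589) = 1/115.92 = 0.008627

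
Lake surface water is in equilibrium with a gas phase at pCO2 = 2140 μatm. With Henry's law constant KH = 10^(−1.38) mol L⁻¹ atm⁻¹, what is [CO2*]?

KH = 10^(−1.38) = 4.169×10^-2 mol L⁻¹ atm⁻¹
[CO2*] = KH · pCO2 = 4.169×10^-2 × 2140×10^-6 atm = 8.92×10^-5 mol/L

[CO2*] = 89.2 μmol/L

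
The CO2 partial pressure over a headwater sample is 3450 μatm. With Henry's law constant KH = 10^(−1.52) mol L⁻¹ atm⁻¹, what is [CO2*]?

[CO2*] = 104 μmol/L

KH = 10^(−1.52) = 3.020×10^-2 mol L⁻¹ atm⁻¹
[CO2*] = KH · pCO2 = 3.020×10^-2 × 3450×10^-6 atm = 1.04×10^-4 mol/L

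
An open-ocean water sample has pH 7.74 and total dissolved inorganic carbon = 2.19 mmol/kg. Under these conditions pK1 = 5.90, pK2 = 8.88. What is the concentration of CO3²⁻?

[CO3²⁻] = 0.146 mmol/kg

α₂ = 1 / (1 + [H⁺]/K2 + [H⁺]²/(K1K2)) = 1 / (1 + 10^+1.14 + 10^-0.70)
   = 1 / (1 + 13.804 + 0.19953) = 1/15.003 = 0.06665
[CO3²⁻] = α₂ × DIC = 0.06665 × 2.19 = 0.146 mmol/kg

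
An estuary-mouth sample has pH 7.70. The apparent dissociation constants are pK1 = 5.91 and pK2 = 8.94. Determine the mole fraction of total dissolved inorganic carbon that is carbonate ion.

α₂ = 0.0536

α₂ = 1 / (1 + [H⁺]/K2 + [H⁺]²/(K1K2)) = 1 / (1 + 10^+1.24 + 10^-0.55)
   = 1 / (1 + 17.378 + 0.28184) = 1/18.660 = 0.05359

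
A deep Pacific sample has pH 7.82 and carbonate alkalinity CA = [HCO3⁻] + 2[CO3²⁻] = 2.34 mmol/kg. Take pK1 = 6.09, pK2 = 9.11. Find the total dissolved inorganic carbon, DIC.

DIC = 2.27 mmol/kg

CA = [HCO3⁻] + 2[CO3²⁻] = (α₁ + 2α₂)·DIC
At pH 7.82: [H⁺]/K1 = 10^-1.73 = 0.018621, K2/[H⁺] = 10^-1.29 = 0.051286
α₁ = 1/(1 + 0.018621 + 0.051286) = 1/1.0699 = 0.9347; α₂ = α₁·K2/[H⁺] = 0.04794
α₁ + 2α₂ = 1.0305
DIC = CA / (α₁ + 2α₂) = 2.34 / 1.0305 = 2.27 mmol/kg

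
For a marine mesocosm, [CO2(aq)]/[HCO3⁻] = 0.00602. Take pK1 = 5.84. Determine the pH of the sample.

From K1 = [H⁺][HCO3⁻]/[CO2(aq)]:  pH = pK1 − log₁₀([CO2(aq)]/[HCO3⁻])
log₁₀(0.00602) = -2.220
pH = 5.84 − (-2.220) = 8.06

pH = 8.06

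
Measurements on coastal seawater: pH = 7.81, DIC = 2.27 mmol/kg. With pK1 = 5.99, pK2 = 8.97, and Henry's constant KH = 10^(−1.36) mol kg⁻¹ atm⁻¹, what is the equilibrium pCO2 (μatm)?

pCO2 = 726 μatm

α₀ = 1 / (1 + K1/[H⁺] + K1K2/[H⁺]²) = 1 / (1 + 10^+1.82 + 10^+0.66)
   = 1 / (1 + 66.069 + 4.5709) = 1/71.640 = 0.01396
[CO2*] = α₀ × DIC = 0.01396 × 2.27 = 0.03169 mmol/kg
pCO2 = [CO2*]/KH = 3.169×10^-5 / 4.365×10^-2 = 726 μatm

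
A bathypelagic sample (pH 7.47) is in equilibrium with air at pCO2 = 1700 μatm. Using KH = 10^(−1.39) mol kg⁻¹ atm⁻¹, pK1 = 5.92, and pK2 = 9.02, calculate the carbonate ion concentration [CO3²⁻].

[CO2*] = KH · pCO2 = 10^(−1.39) × 1700×10^-6 = 6.925×10^-5 mol/kg
α₀ = 1/(1 + K1/[H⁺] + K1K2/[H⁺]²) = 1/(1 + 10^+1.55 + 10^+0.00) = 0.02668
DIC = [CO2*]/α₀ = 6.925×10^-5 / 0.02668 = 2.596 mmol/kg
[CO3²⁻] = α₂·DIC; α₂ = 0.02668, so [CO3²⁻] = 0.02668 × 2.596 = 0.0693 mmol/kg

[CO3²⁻] = 0.0693 mmol/kg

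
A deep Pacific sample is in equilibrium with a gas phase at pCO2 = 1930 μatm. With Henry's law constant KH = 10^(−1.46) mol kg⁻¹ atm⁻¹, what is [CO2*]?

[CO2*] = 66.9 μmol/kg

KH = 10^(−1.46) = 3.467×10^-2 mol kg⁻¹ atm⁻¹
[CO2*] = KH · pCO2 = 3.467×10^-2 × 1930×10^-6 atm = 6.69×10^-5 mol/kg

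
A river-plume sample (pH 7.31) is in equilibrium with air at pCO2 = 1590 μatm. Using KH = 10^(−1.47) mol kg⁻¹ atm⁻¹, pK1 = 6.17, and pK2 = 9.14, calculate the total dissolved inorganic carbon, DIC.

DIC = 0.809 mmol/kg

[CO2*] = KH · pCO2 = 10^(−1.47) × 1590×10^-6 = 5.388×10^-5 mol/kg
α₀ = 1/(1 + K1/[H⁺] + K1K2/[H⁺]²) = 1/(1 + 10^+1.14 + 10^-0.69) = 0.06663
DIC = [CO2*]/α₀ = 5.388×10^-5 / 0.06663 = 0.809 mmol/kg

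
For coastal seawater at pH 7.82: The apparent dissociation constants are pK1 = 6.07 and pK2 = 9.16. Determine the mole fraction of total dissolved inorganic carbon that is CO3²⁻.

α₂ = 1 / (1 + [H⁺]/K2 + [H⁺]²/(K1K2)) = 1 / (1 + 10^+1.34 + 10^-0.41)
   = 1 / (1 + 21.878 + 0.38905) = 1/23.267 = 0.04298

α₂ = 0.0430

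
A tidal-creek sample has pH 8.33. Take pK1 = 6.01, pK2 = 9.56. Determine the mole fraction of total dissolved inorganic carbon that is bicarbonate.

α₁ = 1 / (1 + [H⁺]/K1 + K2/[H⁺]) = 1 / (1 + 10^-2.32 + 10^-1.23)
   = 1 / (1 + 0.0047863 + 0.058884) = 1/1.0637 = 0.9401

α₁ = 0.940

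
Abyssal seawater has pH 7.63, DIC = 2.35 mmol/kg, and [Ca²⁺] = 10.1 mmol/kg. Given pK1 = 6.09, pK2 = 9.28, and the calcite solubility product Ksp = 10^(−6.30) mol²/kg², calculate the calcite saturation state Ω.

α₂ = 1 / (1 + [H⁺]/K2 + [H⁺]²/(K1K2)) = 1 / (1 + 10^+1.65 + 10^+0.11)
   = 1 / (1 + 44.668 + 1.2882) = 1/46.957 = 0.02130
[CO3²⁻] = α₂ × DIC = 0.02130 × 2.35 = 0.05005 mmol/kg
Ksp = 10^(−6.30) = 5.012×10^-7
Ω = [Ca²⁺][CO3²⁻]/Ksp = (10.1×10^-3)(5.005×10^-5) / 5.012×10^-7 = 1.01

Ω = 1.01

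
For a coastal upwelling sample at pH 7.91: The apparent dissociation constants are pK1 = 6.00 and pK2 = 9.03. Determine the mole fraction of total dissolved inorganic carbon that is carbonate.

α₂ = 1 / (1 + [H⁺]/K2 + [H⁺]²/(K1K2)) = 1 / (1 + 10^+1.12 + 10^-0.79)
   = 1 / (1 + 13.183 + 0.16218) = 1/14.345 = 0.06971

α₂ = 0.0697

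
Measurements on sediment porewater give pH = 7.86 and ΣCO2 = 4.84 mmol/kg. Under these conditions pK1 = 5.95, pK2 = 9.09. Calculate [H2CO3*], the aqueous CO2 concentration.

[CO2*] = 0.0556 mmol/kg

α₀ = 1 / (1 + K1/[H⁺] + K1K2/[H⁺]²) = 1 / (1 + 10^+1.91 + 10^+0.68)
   = 1 / (1 + 81.283 + 4.7863) = 1/87.069 = 0.01149
[CO2*] = α₀ × DIC = 0.01149 × 4.84 = 0.0556 mmol/kg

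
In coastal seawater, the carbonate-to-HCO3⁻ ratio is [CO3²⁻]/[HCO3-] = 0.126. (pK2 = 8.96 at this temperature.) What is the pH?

pH = 8.06

From K2 = [H⁺][CO3²⁻]/[HCO3-]:  pH = pK2 + log₁₀([CO3²⁻]/[HCO3-])
log₁₀(0.126) = -0.900
pH = 8.96 + (-0.900) = 8.06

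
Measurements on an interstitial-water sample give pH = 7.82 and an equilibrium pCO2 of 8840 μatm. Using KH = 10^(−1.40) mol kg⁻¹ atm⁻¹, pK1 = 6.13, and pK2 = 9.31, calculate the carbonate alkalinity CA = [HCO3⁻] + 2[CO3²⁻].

CA = 18.4 mmol/kg

[CO2*] = KH · pCO2 = 10^(−1.40) × 8840×10^-6 = 3.519×10^-4 mol/kg
α₀ = 1/(1 + K1/[H⁺] + K1K2/[H⁺]²) = 1/(1 + 10^+1.69 + 10^+0.20) = 0.01939
DIC = [CO2*]/α₀ = 3.519×10^-4 / 0.01939 = 18.15 mmol/kg
CA = (α₁ + 2α₂)·DIC = (0.9499 + 2×0.03074) × 18.15 = 18.4 mmol/kg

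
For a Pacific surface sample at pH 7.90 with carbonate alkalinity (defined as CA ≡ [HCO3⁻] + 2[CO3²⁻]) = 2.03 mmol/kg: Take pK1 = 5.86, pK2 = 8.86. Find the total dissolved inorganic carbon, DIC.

CA = [HCO3⁻] + 2[CO3²⁻] = (α₁ + 2α₂)·DIC
At pH 7.90: [H⁺]/K1 = 10^-2.04 = 0.0091201, K2/[H⁺] = 10^-0.96 = 0.10965
α₁ = 1/(1 + 0.0091201 + 0.10965) = 1/1.1188 = 0.8938; α₂ = α₁·K2/[H⁺] = 0.09801
α₁ + 2α₂ = 1.0899
DIC = CA / (α₁ + 2α₂) = 2.03 / 1.0899 = 1.86 mmol/kg

DIC = 1.86 mmol/kg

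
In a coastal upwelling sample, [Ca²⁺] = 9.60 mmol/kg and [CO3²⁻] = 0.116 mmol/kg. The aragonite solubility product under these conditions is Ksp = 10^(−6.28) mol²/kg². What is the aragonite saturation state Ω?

Ksp = 10^(−6.28) = 5.248×10^-7
Ω = [Ca²⁺][CO3²⁻]/Ksp = (9.60×10^-3)(0.116×10^-3) / 5.248×10^-7 = 2.12

Ω = 2.12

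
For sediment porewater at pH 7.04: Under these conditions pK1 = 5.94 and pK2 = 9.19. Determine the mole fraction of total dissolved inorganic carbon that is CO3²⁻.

α₂ = 0.00652

α₂ = 1 / (1 + [H⁺]/K2 + [H⁺]²/(K1K2)) = 1 / (1 + 10^+2.15 + 10^+1.05)
   = 1 / (1 + 141.25 + 11.220) = 1/153.47 = 0.006516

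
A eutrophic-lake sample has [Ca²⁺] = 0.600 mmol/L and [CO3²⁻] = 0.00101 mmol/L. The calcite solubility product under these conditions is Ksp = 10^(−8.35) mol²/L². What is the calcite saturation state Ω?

Ω = 0.136

Ksp = 10^(−8.35) = 4.467×10^-9
Ω = [Ca²⁺][CO3²⁻]/Ksp = (0.600×10^-3)(0.00101×10^-3) / 4.467×10^-9 = 0.136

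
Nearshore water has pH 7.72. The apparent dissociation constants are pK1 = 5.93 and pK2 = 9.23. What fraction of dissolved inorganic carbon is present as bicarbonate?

α₁ = 1 / (1 + [H⁺]/K1 + K2/[H⁺]) = 1 / (1 + 10^-1.79 + 10^-1.51)
   = 1 / (1 + 0.016218 + 0.030903) = 1/1.0471 = 0.9550

α₁ = 0.955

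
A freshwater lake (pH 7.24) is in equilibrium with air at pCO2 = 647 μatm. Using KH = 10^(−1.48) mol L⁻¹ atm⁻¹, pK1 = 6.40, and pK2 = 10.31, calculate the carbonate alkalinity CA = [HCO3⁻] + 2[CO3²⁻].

CA = 0.148 mmol/L

[CO2*] = KH · pCO2 = 10^(−1.48) × 647×10^-6 = 2.142×10^-5 mol/L
α₀ = 1/(1 + K1/[H⁺] + K1K2/[H⁺]²) = 1/(1 + 10^+0.84 + 10^-2.23) = 0.1262
DIC = [CO2*]/α₀ = 2.142×10^-5 / 0.1262 = 0.1698 mmol/L
CA = (α₁ + 2α₂)·DIC = (0.8731 + 2×0.0007431) × 0.1698 = 0.148 mmol/L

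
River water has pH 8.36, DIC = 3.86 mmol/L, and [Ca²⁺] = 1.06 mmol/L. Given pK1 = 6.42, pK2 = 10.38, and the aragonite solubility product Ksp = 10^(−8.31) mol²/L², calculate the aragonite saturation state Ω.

α₂ = 1 / (1 + [H⁺]/K2 + [H⁺]²/(K1K2)) = 1 / (1 + 10^+2.02 + 10^+0.08)
   = 1 / (1 + 104.71 + 1.2023) = 1/106.92 = 0.009353
[CO3²⁻] = α₂ × DIC = 0.009353 × 3.86 = 0.03610 mmol/L
Ksp = 10^(−8.31) = 4.898×10^-9
Ω = [Ca²⁺][CO3²⁻]/Ksp = (1.06×10^-3)(3.610×10^-5) / 4.898×10^-9 = 7.81

Ω = 7.81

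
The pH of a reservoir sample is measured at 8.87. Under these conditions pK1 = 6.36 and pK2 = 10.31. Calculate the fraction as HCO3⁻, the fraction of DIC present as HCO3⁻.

α₁ = 0.962

α₁ = 1 / (1 + [H⁺]/K1 + K2/[H⁺]) = 1 / (1 + 10^-2.51 + 10^-1.44)
   = 1 / (1 + 0.0030903 + 0.036308) = 1/1.0394 = 0.9621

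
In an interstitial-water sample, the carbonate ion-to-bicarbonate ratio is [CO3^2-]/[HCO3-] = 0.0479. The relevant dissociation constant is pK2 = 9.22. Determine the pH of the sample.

pH = 7.90

From K2 = [H⁺][CO3^2-]/[HCO3-]:  pH = pK2 + log₁₀([CO3^2-]/[HCO3-])
log₁₀(0.0479) = -1.320
pH = 9.22 + (-1.320) = 7.90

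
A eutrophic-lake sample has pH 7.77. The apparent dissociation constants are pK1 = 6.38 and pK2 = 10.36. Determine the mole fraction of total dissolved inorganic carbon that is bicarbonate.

α₁ = 0.958

α₁ = 1 / (1 + [H⁺]/K1 + K2/[H⁺]) = 1 / (1 + 10^-1.39 + 10^-2.59)
   = 1 / (1 + 0.040738 + 0.0025704) = 1/1.0433 = 0.9585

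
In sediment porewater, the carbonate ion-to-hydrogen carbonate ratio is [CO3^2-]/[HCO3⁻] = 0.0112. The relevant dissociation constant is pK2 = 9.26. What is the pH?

From K2 = [H⁺][CO3^2-]/[HCO3⁻]:  pH = pK2 + log₁₀([CO3^2-]/[HCO3⁻])
log₁₀(0.0112) = -1.951
pH = 9.26 + (-1.951) = 7.31

pH = 7.31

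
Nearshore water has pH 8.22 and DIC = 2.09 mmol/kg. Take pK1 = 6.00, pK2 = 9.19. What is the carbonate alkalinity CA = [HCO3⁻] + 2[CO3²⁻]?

CA = [HCO3⁻] + 2[CO3²⁻] = (α₁ + 2α₂)·DIC
At pH 8.22: [H⁺]/K1 = 10^-2.22 = 0.0060256, K2/[H⁺] = 10^-0.97 = 0.10715
α₁ = 1/(1 + 0.0060256 + 0.10715) = 1/1.1132 = 0.8983; α₂ = α₁·K2/[H⁺] = 0.09626
α₁ + 2α₂ = 1.0908
CA = 1.0908 × 2.09 = 2.28 mmol/kg

CA = 2.28 mmol/kg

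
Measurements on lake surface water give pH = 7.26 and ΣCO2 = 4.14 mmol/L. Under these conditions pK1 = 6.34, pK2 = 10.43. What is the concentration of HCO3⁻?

[HCO3⁻] = 3.69 mmol/L

α₁ = 1 / (1 + [H⁺]/K1 + K2/[H⁺]) = 1 / (1 + 10^-0.92 + 10^-3.17)
   = 1 / (1 + 0.12023 + 0.00067608) = 1/1.1209 = 0.8921
[HCO3⁻] = α₁ × DIC = 0.8921 × 4.14 = 3.69 mmol/L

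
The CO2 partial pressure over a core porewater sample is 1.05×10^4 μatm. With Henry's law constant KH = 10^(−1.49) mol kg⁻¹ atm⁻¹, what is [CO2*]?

[CO2*] = 340 μmol/kg

KH = 10^(−1.49) = 3.236×10^-2 mol kg⁻¹ atm⁻¹
[CO2*] = KH · pCO2 = 3.236×10^-2 × 1.05×10^4×10^-6 atm = 3.40×10^-4 mol/kg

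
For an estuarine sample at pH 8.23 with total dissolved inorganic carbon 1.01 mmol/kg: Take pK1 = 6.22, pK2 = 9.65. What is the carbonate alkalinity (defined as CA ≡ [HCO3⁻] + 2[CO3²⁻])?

CA = 1.04 mmol/kg

CA = [HCO3⁻] + 2[CO3²⁻] = (α₁ + 2α₂)·DIC
At pH 8.23: [H⁺]/K1 = 10^-2.01 = 0.0097724, K2/[H⁺] = 10^-1.42 = 0.038019
α₁ = 1/(1 + 0.0097724 + 0.038019) = 1/1.0478 = 0.9544; α₂ = α₁·K2/[H⁺] = 0.03628
α₁ + 2α₂ = 1.0270
CA = 1.0270 × 1.01 = 1.04 mmol/kg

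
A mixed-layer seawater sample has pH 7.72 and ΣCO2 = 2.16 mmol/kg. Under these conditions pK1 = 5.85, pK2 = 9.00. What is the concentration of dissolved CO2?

α₀ = 1 / (1 + K1/[H⁺] + K1K2/[H⁺]²) = 1 / (1 + 10^+1.87 + 10^+0.59)
   = 1 / (1 + 74.131 + 3.8905) = 1/79.021 = 0.01265
[CO2*] = α₀ × DIC = 0.01265 × 2.16 = 0.0273 mmol/kg

[CO2*] = 0.0273 mmol/kg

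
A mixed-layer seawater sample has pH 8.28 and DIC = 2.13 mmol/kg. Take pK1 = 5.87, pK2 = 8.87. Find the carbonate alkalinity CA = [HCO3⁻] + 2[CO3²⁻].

CA = [HCO3⁻] + 2[CO3²⁻] = (α₁ + 2α₂)·DIC
At pH 8.28: [H⁺]/K1 = 10^-2.41 = 0.0038905, K2/[H⁺] = 10^-0.59 = 0.25704
α₁ = 1/(1 + 0.0038905 + 0.25704) = 1/1.2609 = 0.7931; α₂ = α₁·K2/[H⁺] = 0.2038
α₁ + 2α₂ = 1.2008
CA = 1.2008 × 2.13 = 2.56 mmol/kg

CA = 2.56 mmol/kg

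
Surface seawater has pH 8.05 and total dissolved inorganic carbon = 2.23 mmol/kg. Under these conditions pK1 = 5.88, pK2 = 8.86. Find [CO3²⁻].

α₂ = 1 / (1 + [H⁺]/K2 + [H⁺]²/(K1K2)) = 1 / (1 + 10^+0.81 + 10^-1.36)
   = 1 / (1 + 6.4565 + 0.043652) = 1/7.5002 = 0.1333
[CO3²⁻] = α₂ × DIC = 0.1333 × 2.23 = 0.297 mmol/kg

[CO3²⁻] = 0.297 mmol/kg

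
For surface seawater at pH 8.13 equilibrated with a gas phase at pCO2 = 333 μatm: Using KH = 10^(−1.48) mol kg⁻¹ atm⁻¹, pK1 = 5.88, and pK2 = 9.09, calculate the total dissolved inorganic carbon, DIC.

DIC = 2.19 mmol/kg

[CO2*] = KH · pCO2 = 10^(−1.48) × 333×10^-6 = 1.103×10^-5 mol/kg
α₀ = 1/(1 + K1/[H⁺] + K1K2/[H⁺]²) = 1/(1 + 10^+2.25 + 10^+1.29) = 0.005042
DIC = [CO2*]/α₀ = 1.103×10^-5 / 0.005042 = 2.19 mmol/kg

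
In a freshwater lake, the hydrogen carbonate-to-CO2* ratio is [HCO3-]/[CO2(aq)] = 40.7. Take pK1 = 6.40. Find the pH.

pH = 8.01

From K1 = [H⁺][HCO3-]/[CO2(aq)]:  pH = pK1 + log₁₀([HCO3-]/[CO2(aq)])
log₁₀(40.7) = +1.610
pH = 6.40 + (+1.610) = 8.01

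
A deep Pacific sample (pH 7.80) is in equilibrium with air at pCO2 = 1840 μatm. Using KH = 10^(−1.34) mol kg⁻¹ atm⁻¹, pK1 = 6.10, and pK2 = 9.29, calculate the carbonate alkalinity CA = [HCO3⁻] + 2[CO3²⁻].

[CO2*] = KH · pCO2 = 10^(−1.34) × 1840×10^-6 = 8.410×10^-5 mol/kg
α₀ = 1/(1 + K1/[H⁺] + K1K2/[H⁺]²) = 1/(1 + 10^+1.70 + 10^+0.21) = 0.01896
DIC = [CO2*]/α₀ = 8.410×10^-5 / 0.01896 = 4.436 mmol/kg
CA = (α₁ + 2α₂)·DIC = (0.9503 + 2×0.03075) × 4.436 = 4.49 mmol/kg

CA = 4.49 mmol/kg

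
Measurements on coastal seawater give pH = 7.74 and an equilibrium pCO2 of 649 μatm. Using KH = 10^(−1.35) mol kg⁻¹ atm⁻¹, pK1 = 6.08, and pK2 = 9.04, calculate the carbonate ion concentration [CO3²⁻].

[CO3²⁻] = 0.0664 mmol/kg

[CO2*] = KH · pCO2 = 10^(−1.35) × 649×10^-6 = 2.899×10^-5 mol/kg
α₀ = 1/(1 + K1/[H⁺] + K1K2/[H⁺]²) = 1/(1 + 10^+1.66 + 10^+0.36) = 0.02041
DIC = [CO2*]/α₀ = 2.899×10^-5 / 0.02041 = 1.420 mmol/kg
[CO3²⁻] = α₂·DIC; α₂ = 0.04675, so [CO3²⁻] = 0.04675 × 1.420 = 0.0664 mmol/kg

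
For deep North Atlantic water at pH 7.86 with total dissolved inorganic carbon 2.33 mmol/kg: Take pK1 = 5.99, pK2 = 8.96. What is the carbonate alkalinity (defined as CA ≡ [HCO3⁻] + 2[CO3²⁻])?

CA = [HCO3⁻] + 2[CO3²⁻] = (α₁ + 2α₂)·DIC
At pH 7.86: [H⁺]/K1 = 10^-1.87 = 0.013490, K2/[H⁺] = 10^-1.10 = 0.079433
α₁ = 1/(1 + 0.013490 + 0.079433) = 1/1.0929 = 0.9150; α₂ = α₁·K2/[H⁺] = 0.07268
α₁ + 2α₂ = 1.0603
CA = 1.0603 × 2.33 = 2.47 mmol/kg

CA = 2.47 mmol/kg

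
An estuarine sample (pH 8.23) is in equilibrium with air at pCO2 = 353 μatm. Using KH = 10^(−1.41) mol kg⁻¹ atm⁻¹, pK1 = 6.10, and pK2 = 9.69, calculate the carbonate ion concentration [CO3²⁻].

[CO3²⁻] = 0.0642 mmol/kg

[CO2*] = KH · pCO2 = 10^(−1.41) × 353×10^-6 = 1.373×10^-5 mol/kg
α₀ = 1/(1 + K1/[H⁺] + K1K2/[H⁺]²) = 1/(1 + 10^+2.13 + 10^+0.67) = 0.007114
DIC = [CO2*]/α₀ = 1.373×10^-5 / 0.007114 = 1.931 mmol/kg
[CO3²⁻] = α₂·DIC; α₂ = 0.03327, so [CO3²⁻] = 0.03327 × 1.931 = 0.0642 mmol/kg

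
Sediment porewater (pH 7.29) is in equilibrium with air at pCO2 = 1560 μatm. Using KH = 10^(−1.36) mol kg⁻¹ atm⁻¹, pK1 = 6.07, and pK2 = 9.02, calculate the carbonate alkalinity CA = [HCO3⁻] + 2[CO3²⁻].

CA = 1.17 mmol/kg

[CO2*] = KH · pCO2 = 10^(−1.36) × 1560×10^-6 = 6.810×10^-5 mol/kg
α₀ = 1/(1 + K1/[H⁺] + K1K2/[H⁺]²) = 1/(1 + 10^+1.22 + 10^-0.51) = 0.05585
DIC = [CO2*]/α₀ = 6.810×10^-5 / 0.05585 = 1.219 mmol/kg
CA = (α₁ + 2α₂)·DIC = (0.9269 + 2×0.01726) × 1.219 = 1.17 mmol/kg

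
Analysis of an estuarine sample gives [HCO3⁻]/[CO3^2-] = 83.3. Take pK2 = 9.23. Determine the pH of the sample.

From K2 = [H⁺][CO3^2-]/[HCO3⁻]:  pH = pK2 − log₁₀([HCO3⁻]/[CO3^2-])
log₁₀(83.3) = +1.921
pH = 9.23 − (+1.921) = 7.31

pH = 7.31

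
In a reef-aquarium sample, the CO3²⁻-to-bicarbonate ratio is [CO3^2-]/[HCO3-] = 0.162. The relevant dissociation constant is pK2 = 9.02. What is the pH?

pH = 8.23

From K2 = [H⁺][CO3^2-]/[HCO3-]:  pH = pK2 + log₁₀([CO3^2-]/[HCO3-])
log₁₀(0.162) = -0.790
pH = 9.02 + (-0.790) = 8.23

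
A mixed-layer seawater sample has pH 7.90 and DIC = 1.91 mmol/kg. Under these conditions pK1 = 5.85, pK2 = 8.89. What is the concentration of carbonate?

[CO3²⁻] = 0.176 mmol/kg

α₂ = 1 / (1 + [H⁺]/K2 + [H⁺]²/(K1K2)) = 1 / (1 + 10^+0.99 + 10^-1.06)
   = 1 / (1 + 9.7724 + 0.087096) = 1/10.859 = 0.09209
[CO3²⁻] = α₂ × DIC = 0.09209 × 1.91 = 0.176 mmol/kg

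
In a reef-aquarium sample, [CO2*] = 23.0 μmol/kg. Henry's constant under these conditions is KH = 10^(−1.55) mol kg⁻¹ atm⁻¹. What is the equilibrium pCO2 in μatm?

KH = 10^(−1.55) = 2.818×10^-2 mol kg⁻¹ atm⁻¹
pCO2 = [CO2*]/KH = 23.0×10^-6 / 2.818×10^-2 = 8.16×10^-4 atm = 816 μatm

pCO2 = 816 μatm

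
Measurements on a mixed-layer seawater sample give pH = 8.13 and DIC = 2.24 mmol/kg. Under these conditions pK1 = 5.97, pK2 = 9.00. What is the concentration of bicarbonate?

α₁ = 1 / (1 + [H⁺]/K1 + K2/[H⁺]) = 1 / (1 + 10^-2.16 + 10^-0.87)
   = 1 / (1 + 0.0069183 + 0.13490) = 1/1.1418 = 0.8758
[HCO3⁻] = α₁ × DIC = 0.8758 × 2.24 = 1.96 mmol/kg

[HCO3⁻] = 1.96 mmol/kg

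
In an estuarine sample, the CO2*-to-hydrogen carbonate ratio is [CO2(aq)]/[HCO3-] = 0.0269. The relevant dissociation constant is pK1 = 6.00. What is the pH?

pH = 7.57

From K1 = [H⁺][HCO3-]/[CO2(aq)]:  pH = pK1 − log₁₀([CO2(aq)]/[HCO3-])
log₁₀(0.0269) = -1.570
pH = 6.00 − (-1.570) = 7.57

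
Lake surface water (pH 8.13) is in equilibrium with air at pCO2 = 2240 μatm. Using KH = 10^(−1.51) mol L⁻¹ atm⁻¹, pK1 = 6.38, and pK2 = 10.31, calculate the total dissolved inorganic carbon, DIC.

DIC = 3.99 mmol/L

[CO2*] = KH · pCO2 = 10^(−1.51) × 2240×10^-6 = 6.922×10^-5 mol/L
α₀ = 1/(1 + K1/[H⁺] + K1K2/[H⁺]²) = 1/(1 + 10^+1.75 + 10^-0.43) = 0.01736
DIC = [CO2*]/α₀ = 6.922×10^-5 / 0.01736 = 3.99 mmol/L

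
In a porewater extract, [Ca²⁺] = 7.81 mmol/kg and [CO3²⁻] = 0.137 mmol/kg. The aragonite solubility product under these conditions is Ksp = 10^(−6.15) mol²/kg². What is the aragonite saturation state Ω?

Ω = 1.51

Ksp = 10^(−6.15) = 7.079×10^-7
Ω = [Ca²⁺][CO3²⁻]/Ksp = (7.81×10^-3)(0.137×10^-3) / 7.079×10^-7 = 1.51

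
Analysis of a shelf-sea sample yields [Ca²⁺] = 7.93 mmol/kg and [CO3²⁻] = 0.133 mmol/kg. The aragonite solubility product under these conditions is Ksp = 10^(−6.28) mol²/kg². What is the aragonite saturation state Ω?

Ω = 2.01

Ksp = 10^(−6.28) = 5.248×10^-7
Ω = [Ca²⁺][CO3²⁻]/Ksp = (7.93×10^-3)(0.133×10^-3) / 5.248×10^-7 = 2.01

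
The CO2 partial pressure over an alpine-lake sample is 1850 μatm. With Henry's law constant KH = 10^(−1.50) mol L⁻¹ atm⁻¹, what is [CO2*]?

[CO2*] = 58.5 μmol/L

KH = 10^(−1.50) = 3.162×10^-2 mol L⁻¹ atm⁻¹
[CO2*] = KH · pCO2 = 3.162×10^-2 × 1850×10^-6 atm = 5.85×10^-5 mol/L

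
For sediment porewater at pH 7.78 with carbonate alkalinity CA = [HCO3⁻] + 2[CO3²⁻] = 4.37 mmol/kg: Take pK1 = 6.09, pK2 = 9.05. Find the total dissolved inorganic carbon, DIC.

DIC = 4.24 mmol/kg

CA = [HCO3⁻] + 2[CO3²⁻] = (α₁ + 2α₂)·DIC
At pH 7.78: [H⁺]/K1 = 10^-1.69 = 0.020417, K2/[H⁺] = 10^-1.27 = 0.053703
α₁ = 1/(1 + 0.020417 + 0.053703) = 1/1.0741 = 0.9310; α₂ = α₁·K2/[H⁺] = 0.05000
α₁ + 2α₂ = 1.0310
DIC = CA / (α₁ + 2α₂) = 4.37 / 1.0310 = 4.24 mmol/kg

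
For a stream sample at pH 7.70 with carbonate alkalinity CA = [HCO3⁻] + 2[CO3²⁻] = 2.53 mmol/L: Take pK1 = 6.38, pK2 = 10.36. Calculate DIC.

DIC = 2.65 mmol/L

CA = [HCO3⁻] + 2[CO3²⁻] = (α₁ + 2α₂)·DIC
At pH 7.70: [H⁺]/K1 = 10^-1.32 = 0.047863, K2/[H⁺] = 10^-2.66 = 0.0021878
α₁ = 1/(1 + 0.047863 + 0.0021878) = 1/1.0501 = 0.9523; α₂ = α₁·K2/[H⁺] = 0.002083
α₁ + 2α₂ = 0.9565
DIC = CA / (α₁ + 2α₂) = 2.53 / 0.9565 = 2.65 mmol/L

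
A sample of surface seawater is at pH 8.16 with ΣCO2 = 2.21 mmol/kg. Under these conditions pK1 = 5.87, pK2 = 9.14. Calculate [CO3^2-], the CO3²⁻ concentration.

α₂ = 1 / (1 + [H⁺]/K2 + [H⁺]²/(K1K2)) = 1 / (1 + 10^+0.98 + 10^-1.31)
   = 1 / (1 + 9.5499 + 0.048978) = 1/10.599 = 0.09435
[CO3²⁻] = α₂ × DIC = 0.09435 × 2.21 = 0.209 mmol/kg

[CO3²⁻] = 0.209 mmol/kg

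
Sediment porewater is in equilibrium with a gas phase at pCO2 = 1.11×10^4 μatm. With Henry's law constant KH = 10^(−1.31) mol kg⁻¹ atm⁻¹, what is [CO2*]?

KH = 10^(−1.31) = 4.898×10^-2 mol kg⁻¹ atm⁻¹
[CO2*] = KH · pCO2 = 4.898×10^-2 × 1.11×10^4×10^-6 atm = 5.44×10^-4 mol/kg

[CO2*] = 544 μmol/kg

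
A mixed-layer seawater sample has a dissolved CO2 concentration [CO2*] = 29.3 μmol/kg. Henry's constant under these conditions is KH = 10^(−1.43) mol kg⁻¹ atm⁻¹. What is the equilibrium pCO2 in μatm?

KH = 10^(−1.43) = 3.715×10^-2 mol kg⁻¹ atm⁻¹
pCO2 = [CO2*]/KH = 29.3×10^-6 / 3.715×10^-2 = 7.89×10^-4 atm = 789 μatm

pCO2 = 789 μatm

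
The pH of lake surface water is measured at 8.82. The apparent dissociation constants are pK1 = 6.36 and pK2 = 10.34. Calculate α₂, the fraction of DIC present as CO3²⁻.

α₂ = 0.0292

α₂ = 1 / (1 + [H⁺]/K2 + [H⁺]²/(K1K2)) = 1 / (1 + 10^+1.52 + 10^-0.94)
   = 1 / (1 + 33.113 + 0.11482) = 1/34.228 = 0.02922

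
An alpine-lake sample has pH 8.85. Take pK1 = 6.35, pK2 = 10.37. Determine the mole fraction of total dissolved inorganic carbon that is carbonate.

α₂ = 1 / (1 + [H⁺]/K2 + [H⁺]²/(K1K2)) = 1 / (1 + 10^+1.52 + 10^-0.98)
   = 1 / (1 + 33.113 + 0.10471) = 1/34.218 = 0.02922

α₂ = 0.0292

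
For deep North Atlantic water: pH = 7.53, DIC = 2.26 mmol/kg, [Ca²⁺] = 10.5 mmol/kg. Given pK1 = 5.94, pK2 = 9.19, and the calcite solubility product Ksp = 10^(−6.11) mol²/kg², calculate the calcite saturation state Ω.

Ω = 0.638

α₂ = 1 / (1 + [H⁺]/K2 + [H⁺]²/(K1K2)) = 1 / (1 + 10^+1.66 + 10^+0.07)
   = 1 / (1 + 45.709 + 1.1749) = 1/47.884 = 0.02088
[CO3²⁻] = α₂ × DIC = 0.02088 × 2.26 = 0.04720 mmol/kg
Ksp = 10^(−6.11) = 7.762×10^-7
Ω = [Ca²⁺][CO3²⁻]/Ksp = (10.5×10^-3)(4.720×10^-5) / 7.762×10^-7 = 0.638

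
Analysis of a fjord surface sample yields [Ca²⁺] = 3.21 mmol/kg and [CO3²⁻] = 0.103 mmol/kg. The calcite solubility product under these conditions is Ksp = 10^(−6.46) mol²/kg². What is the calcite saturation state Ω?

Ksp = 10^(−6.46) = 3.467×10^-7
Ω = [Ca²⁺][CO3²⁻]/Ksp = (3.21×10^-3)(0.103×10^-3) / 3.467×10^-7 = 0.954

Ω = 0.954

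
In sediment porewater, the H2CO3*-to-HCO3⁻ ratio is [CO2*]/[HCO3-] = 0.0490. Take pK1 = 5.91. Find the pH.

From K1 = [H⁺][HCO3-]/[CO2*]:  pH = pK1 − log₁₀([CO2*]/[HCO3-])
log₁₀(0.0490) = -1.310
pH = 5.91 − (-1.310) = 7.22

pH = 7.22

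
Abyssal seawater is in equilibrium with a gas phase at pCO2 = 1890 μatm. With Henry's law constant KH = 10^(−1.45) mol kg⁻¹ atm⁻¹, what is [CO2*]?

[CO2*] = 67.1 μmol/kg

KH = 10^(−1.45) = 3.548×10^-2 mol kg⁻¹ atm⁻¹
[CO2*] = KH · pCO2 = 3.548×10^-2 × 1890×10^-6 atm = 6.71×10^-5 mol/kg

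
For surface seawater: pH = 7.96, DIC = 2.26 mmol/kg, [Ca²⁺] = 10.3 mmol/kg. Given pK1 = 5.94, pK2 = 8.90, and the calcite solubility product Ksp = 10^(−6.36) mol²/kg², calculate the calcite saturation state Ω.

α₂ = 1 / (1 + [H⁺]/K2 + [H⁺]²/(K1K2)) = 1 / (1 + 10^+0.94 + 10^-1.08)
   = 1 / (1 + 8.7096 + 0.083176) = 1/9.7928 = 0.1021
[CO3²⁻] = α₂ × DIC = 0.1021 × 2.26 = 0.2308 mmol/kg
Ksp = 10^(−6.36) = 4.365×10^-7
Ω = [Ca²⁺][CO3²⁻]/Ksp = (10.3×10^-3)(2.308×10^-4) / 4.365×10^-7 = 5.45

Ω = 5.45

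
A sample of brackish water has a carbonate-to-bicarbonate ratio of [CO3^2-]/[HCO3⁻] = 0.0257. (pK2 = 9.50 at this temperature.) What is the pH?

From K2 = [H⁺][CO3^2-]/[HCO3⁻]:  pH = pK2 + log₁₀([CO3^2-]/[HCO3⁻])
log₁₀(0.0257) = -1.590
pH = 9.50 + (-1.590) = 7.91

pH = 7.91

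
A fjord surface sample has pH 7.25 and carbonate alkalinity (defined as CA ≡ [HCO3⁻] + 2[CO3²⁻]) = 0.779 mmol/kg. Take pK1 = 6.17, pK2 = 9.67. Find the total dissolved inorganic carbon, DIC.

CA = [HCO3⁻] + 2[CO3²⁻] = (α₁ + 2α₂)·DIC
At pH 7.25: [H⁺]/K1 = 10^-1.08 = 0.083176, K2/[H⁺] = 10^-2.42 = 0.0038019
α₁ = 1/(1 + 0.083176 + 0.0038019) = 1/1.0870 = 0.9200; α₂ = α₁·K2/[H⁺] = 0.003498
α₁ + 2α₂ = 0.9270
DIC = CA / (α₁ + 2α₂) = 0.779 / 0.9270 = 0.840 mmol/kg

DIC = 0.840 mmol/kg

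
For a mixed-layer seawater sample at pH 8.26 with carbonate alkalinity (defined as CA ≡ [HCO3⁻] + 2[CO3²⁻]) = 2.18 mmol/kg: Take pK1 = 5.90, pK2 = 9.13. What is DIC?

CA = [HCO3⁻] + 2[CO3²⁻] = (α₁ + 2α₂)·DIC
At pH 8.26: [H⁺]/K1 = 10^-2.36 = 0.0043652, K2/[H⁺] = 10^-0.87 = 0.13490
α₁ = 1/(1 + 0.0043652 + 0.13490) = 1/1.1393 = 0.8778; α₂ = α₁·K2/[H⁺] = 0.1184
α₁ + 2α₂ = 1.1146
DIC = CA / (α₁ + 2α₂) = 2.18 / 1.1146 = 1.96 mmol/kg

DIC = 1.96 mmol/kg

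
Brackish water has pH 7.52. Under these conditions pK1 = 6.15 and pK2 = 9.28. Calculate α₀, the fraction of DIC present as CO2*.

α₀ = 0.0402

α₀ = 1 / (1 + K1/[H⁺] + K1K2/[H⁺]²) = 1 / (1 + 10^+1.37 + 10^-0.39)
   = 1 / (1 + 23.442 + 0.40738) = 1/24.850 = 0.04024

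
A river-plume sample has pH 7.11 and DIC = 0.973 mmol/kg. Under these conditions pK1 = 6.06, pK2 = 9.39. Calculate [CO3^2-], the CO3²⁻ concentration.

α₂ = 1 / (1 + [H⁺]/K2 + [H⁺]²/(K1K2)) = 1 / (1 + 10^+2.28 + 10^+1.23)
   = 1 / (1 + 190.55 + 16.982) = 1/208.53 = 0.004796
[CO3²⁻] = α₂ × DIC = 0.004796 × 0.973 = 0.00467 mmol/kg = 4.67 μmol/kg

[CO3²⁻] = 4.67 μmol/kg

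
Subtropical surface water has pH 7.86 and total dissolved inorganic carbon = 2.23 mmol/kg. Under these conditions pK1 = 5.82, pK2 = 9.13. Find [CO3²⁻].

[CO3²⁻] = 0.113 mmol/kg

α₂ = 1 / (1 + [H⁺]/K2 + [H⁺]²/(K1K2)) = 1 / (1 + 10^+1.27 + 10^-0.77)
   = 1 / (1 + 18.621 + 0.16982) = 1/19.791 = 0.05053
[CO3²⁻] = α₂ × DIC = 0.05053 × 2.23 = 0.113 mmol/kg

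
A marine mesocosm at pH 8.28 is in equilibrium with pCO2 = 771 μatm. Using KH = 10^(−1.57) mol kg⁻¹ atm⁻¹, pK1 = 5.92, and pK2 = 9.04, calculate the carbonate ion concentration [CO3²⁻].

[CO2*] = KH · pCO2 = 10^(−1.57) × 771×10^-6 = 2.075×10^-5 mol/kg
α₀ = 1/(1 + K1/[H⁺] + K1K2/[H⁺]²) = 1/(1 + 10^+2.36 + 10^+1.60) = 0.003705
DIC = [CO2*]/α₀ = 2.075×10^-5 / 0.003705 = 5.601 mmol/kg
[CO3²⁻] = α₂·DIC; α₂ = 0.1475, so [CO3²⁻] = 0.1475 × 5.601 = 0.826 mmol/kg

[CO3²⁻] = 0.826 mmol/kg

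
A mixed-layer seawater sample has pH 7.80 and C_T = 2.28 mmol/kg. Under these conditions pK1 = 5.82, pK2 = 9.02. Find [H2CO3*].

α₀ = 1 / (1 + K1/[H⁺] + K1K2/[H⁺]²) = 1 / (1 + 10^+1.98 + 10^+0.76)
   = 1 / (1 + 95.499 + 5.7544) = 1/102.25 = 0.009780
[CO2*] = α₀ × DIC = 0.009780 × 2.28 = 0.0223 mmol/kg

[CO2*] = 0.0223 mmol/kg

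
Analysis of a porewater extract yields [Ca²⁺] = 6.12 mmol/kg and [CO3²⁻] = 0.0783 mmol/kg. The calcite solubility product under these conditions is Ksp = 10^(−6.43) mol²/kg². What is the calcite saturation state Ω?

Ω = 1.29

Ksp = 10^(−6.43) = 3.715×10^-7
Ω = [Ca²⁺][CO3²⁻]/Ksp = (6.12×10^-3)(0.0783×10^-3) / 3.715×10^-7 = 1.29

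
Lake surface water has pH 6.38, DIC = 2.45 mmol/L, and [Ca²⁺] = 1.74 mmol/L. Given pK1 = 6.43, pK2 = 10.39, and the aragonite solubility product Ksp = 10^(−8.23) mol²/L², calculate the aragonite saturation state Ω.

Ω = 0.0333

α₂ = 1 / (1 + [H⁺]/K2 + [H⁺]²/(K1K2)) = 1 / (1 + 10^+4.01 + 10^+4.06)
   = 1 / (1 + 1.0233×10^4 + 1.1482×10^4) = 1/2.1715×10^4 = 4.605×10^-5
[CO3²⁻] = α₂ × DIC = 4.605×10^-5 × 2.45 = 0.0001128 mmol/L = 0.1128 μmol/L
Ksp = 10^(−8.23) = 5.888×10^-9
Ω = [Ca²⁺][CO3²⁻]/Ksp = (1.74×10^-3)(1.128×10^-7) / 5.888×10^-9 = 0.0333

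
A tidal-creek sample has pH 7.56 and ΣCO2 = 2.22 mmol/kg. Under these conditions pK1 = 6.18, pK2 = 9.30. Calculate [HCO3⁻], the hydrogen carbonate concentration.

[HCO3⁻] = 2.09 mmol/kg

α₁ = 1 / (1 + [H⁺]/K1 + K2/[H⁺]) = 1 / (1 + 10^-1.38 + 10^-1.74)
   = 1 / (1 + 0.041687 + 0.018197) = 1/1.0599 = 0.9435
[HCO3⁻] = α₁ × DIC = 0.9435 × 2.22 = 2.09 mmol/kg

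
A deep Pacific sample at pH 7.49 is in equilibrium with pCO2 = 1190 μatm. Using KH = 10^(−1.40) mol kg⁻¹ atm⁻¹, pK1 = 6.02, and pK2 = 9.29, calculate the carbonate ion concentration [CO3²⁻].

[CO2*] = KH · pCO2 = 10^(−1.40) × 1190×10^-6 = 4.737×10^-5 mol/kg
α₀ = 1/(1 + K1/[H⁺] + K1K2/[H⁺]²) = 1/(1 + 10^+1.47 + 10^-0.33) = 0.03228
DIC = [CO2*]/α₀ = 4.737×10^-5 / 0.03228 = 1.468 mmol/kg
[CO3²⁻] = α₂·DIC; α₂ = 0.01510, so [CO3²⁻] = 0.01510 × 1.468 = 0.0222 mmol/kg

[CO3²⁻] = 0.0222 mmol/kg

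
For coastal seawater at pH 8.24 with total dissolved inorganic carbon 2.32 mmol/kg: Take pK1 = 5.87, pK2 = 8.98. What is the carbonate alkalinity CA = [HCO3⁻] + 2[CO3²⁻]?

CA = [HCO3⁻] + 2[CO3²⁻] = (α₁ + 2α₂)·DIC
At pH 8.24: [H⁺]/K1 = 10^-2.37 = 0.0042658, K2/[H⁺] = 10^-0.74 = 0.18197
α₁ = 1/(1 + 0.0042658 + 0.18197) = 1/1.1862 = 0.8430; α₂ = α₁·K2/[H⁺] = 0.1534
α₁ + 2α₂ = 1.1498
CA = 1.1498 × 2.32 = 2.67 mmol/kg

CA = 2.67 mmol/kg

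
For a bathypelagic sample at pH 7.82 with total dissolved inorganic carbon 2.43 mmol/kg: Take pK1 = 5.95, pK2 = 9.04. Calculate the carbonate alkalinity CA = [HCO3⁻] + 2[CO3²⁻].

CA = 2.54 mmol/kg

CA = [HCO3⁻] + 2[CO3²⁻] = (α₁ + 2α₂)·DIC
At pH 7.82: [H⁺]/K1 = 10^-1.87 = 0.013490, K2/[H⁺] = 10^-1.22 = 0.060256
α₁ = 1/(1 + 0.013490 + 0.060256) = 1/1.0737 = 0.9313; α₂ = α₁·K2/[H⁺] = 0.05612
α₁ + 2α₂ = 1.0436
CA = 1.0436 × 2.43 = 2.54 mmol/kg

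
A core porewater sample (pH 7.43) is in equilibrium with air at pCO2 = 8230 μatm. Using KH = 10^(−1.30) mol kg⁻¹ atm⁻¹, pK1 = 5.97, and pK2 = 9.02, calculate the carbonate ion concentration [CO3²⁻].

[CO2*] = KH · pCO2 = 10^(−1.30) × 8230×10^-6 = 4.125×10^-4 mol/kg
α₀ = 1/(1 + K1/[H⁺] + K1K2/[H⁺]²) = 1/(1 + 10^+1.46 + 10^-0.13) = 0.03270
DIC = [CO2*]/α₀ = 4.125×10^-4 / 0.03270 = 12.61 mmol/kg
[CO3²⁻] = α₂·DIC; α₂ = 0.02424, so [CO3²⁻] = 0.02424 × 12.61 = 0.306 mmol/kg

[CO3²⁻] = 0.306 mmol/kg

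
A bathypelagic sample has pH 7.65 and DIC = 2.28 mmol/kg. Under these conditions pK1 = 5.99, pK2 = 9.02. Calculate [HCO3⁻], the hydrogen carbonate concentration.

[HCO3⁻] = 2.14 mmol/kg

α₁ = 1 / (1 + [H⁺]/K1 + K2/[H⁺]) = 1 / (1 + 10^-1.66 + 10^-1.37)
   = 1 / (1 + 0.021878 + 0.042658) = 1/1.0645 = 0.9394
[HCO3⁻] = α₁ × DIC = 0.9394 × 2.28 = 2.14 mmol/kg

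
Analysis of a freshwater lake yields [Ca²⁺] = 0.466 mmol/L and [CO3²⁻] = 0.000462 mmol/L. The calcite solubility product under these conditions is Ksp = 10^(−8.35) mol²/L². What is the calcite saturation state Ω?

Ω = 0.0482

Ksp = 10^(−8.35) = 4.467×10^-9
Ω = [Ca²⁺][CO3²⁻]/Ksp = (0.466×10^-3)(0.000462×10^-3) / 4.467×10^-9 = 0.0482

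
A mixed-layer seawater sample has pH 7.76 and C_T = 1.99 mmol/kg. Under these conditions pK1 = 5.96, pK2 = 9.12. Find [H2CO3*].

[CO2*] = 0.0298 mmol/kg

α₀ = 1 / (1 + K1/[H⁺] + K1K2/[H⁺]²) = 1 / (1 + 10^+1.80 + 10^+0.44)
   = 1 / (1 + 63.096 + 2.7542) = 1/66.850 = 0.01496
[CO2*] = α₀ × DIC = 0.01496 × 1.99 = 0.0298 mmol/kg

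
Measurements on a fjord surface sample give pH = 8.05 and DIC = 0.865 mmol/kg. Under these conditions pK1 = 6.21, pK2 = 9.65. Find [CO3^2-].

[CO3²⁻] = 0.0209 mmol/kg

α₂ = 1 / (1 + [H⁺]/K2 + [H⁺]²/(K1K2)) = 1 / (1 + 10^+1.60 + 10^-0.24)
   = 1 / (1 + 39.811 + 0.57544) = 1/41.386 = 0.02416
[CO3²⁻] = α₂ × DIC = 0.02416 × 0.865 = 0.0209 mmol/kg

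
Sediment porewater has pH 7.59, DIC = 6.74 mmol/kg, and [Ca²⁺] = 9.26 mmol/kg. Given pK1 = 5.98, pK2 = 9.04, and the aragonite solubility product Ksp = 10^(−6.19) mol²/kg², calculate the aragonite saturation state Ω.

α₂ = 1 / (1 + [H⁺]/K2 + [H⁺]²/(K1K2)) = 1 / (1 + 10^+1.45 + 10^-0.16)
   = 1 / (1 + 28.184 + 0.69183) = 1/29.876 = 0.03347
[CO3²⁻] = α₂ × DIC = 0.03347 × 6.74 = 0.2256 mmol/kg
Ksp = 10^(−6.19) = 6.457×10^-7
Ω = [Ca²⁺][CO3²⁻]/Ksp = (9.26×10^-3)(2.256×10^-4) / 6.457×10^-7 = 3.24

Ω = 3.24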